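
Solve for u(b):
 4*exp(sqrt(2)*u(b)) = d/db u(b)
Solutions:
 u(b) = sqrt(2)*(2*log(-1/(C1 + 4*b)) - log(2))/4


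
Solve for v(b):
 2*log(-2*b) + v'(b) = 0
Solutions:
 v(b) = C1 - 2*b*log(-b) + 2*b*(1 - log(2))


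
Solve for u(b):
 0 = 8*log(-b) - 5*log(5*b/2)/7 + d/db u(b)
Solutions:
 u(b) = C1 - 51*b*log(b)/7 + b*(-5*log(2)/7 + 5*log(5)/7 + 51/7 - 8*I*pi)


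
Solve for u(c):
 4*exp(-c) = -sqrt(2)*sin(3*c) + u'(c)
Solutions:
 u(c) = C1 - sqrt(2)*cos(3*c)/3 - 4*exp(-c)


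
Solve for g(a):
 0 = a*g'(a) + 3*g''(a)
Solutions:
 g(a) = C1 + C2*erf(sqrt(6)*a/6)


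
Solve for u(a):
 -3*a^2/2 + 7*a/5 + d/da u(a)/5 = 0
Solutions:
 u(a) = C1 + 5*a^3/2 - 7*a^2/2


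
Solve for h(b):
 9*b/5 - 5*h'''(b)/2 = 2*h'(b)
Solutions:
 h(b) = C1 + C2*sin(2*sqrt(5)*b/5) + C3*cos(2*sqrt(5)*b/5) + 9*b^2/20


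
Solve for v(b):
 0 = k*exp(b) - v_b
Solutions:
 v(b) = C1 + k*exp(b)


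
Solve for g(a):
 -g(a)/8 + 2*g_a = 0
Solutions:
 g(a) = C1*exp(a/16)


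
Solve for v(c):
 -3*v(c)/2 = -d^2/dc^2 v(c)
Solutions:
 v(c) = C1*exp(-sqrt(6)*c/2) + C2*exp(sqrt(6)*c/2)


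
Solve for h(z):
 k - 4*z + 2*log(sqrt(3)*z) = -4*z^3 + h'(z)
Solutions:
 h(z) = C1 + k*z + z^4 - 2*z^2 + 2*z*log(z) - 2*z + z*log(3)


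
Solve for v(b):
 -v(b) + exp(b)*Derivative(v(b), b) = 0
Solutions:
 v(b) = C1*exp(-exp(-b))


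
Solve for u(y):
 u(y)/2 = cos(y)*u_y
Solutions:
 u(y) = C1*(sin(y) + 1)^(1/4)/(sin(y) - 1)^(1/4)


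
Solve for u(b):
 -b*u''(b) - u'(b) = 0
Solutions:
 u(b) = C1 + C2*log(b)


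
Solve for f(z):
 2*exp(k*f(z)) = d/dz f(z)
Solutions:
 f(z) = Piecewise((log(-1/(C1*k + 2*k*z))/k, Ne(k, 0)), (nan, True))
 f(z) = Piecewise((C1 + 2*z, Eq(k, 0)), (nan, True))


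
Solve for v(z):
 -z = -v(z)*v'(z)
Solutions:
 v(z) = -sqrt(C1 + z^2)
 v(z) = sqrt(C1 + z^2)


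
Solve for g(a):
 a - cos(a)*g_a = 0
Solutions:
 g(a) = C1 + Integral(a/cos(a), a)


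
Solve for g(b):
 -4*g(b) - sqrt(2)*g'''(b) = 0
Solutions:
 g(b) = C3*exp(-sqrt(2)*b) + (C1*sin(sqrt(6)*b/2) + C2*cos(sqrt(6)*b/2))*exp(sqrt(2)*b/2)


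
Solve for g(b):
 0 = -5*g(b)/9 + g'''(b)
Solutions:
 g(b) = C3*exp(15^(1/3)*b/3) + (C1*sin(3^(5/6)*5^(1/3)*b/6) + C2*cos(3^(5/6)*5^(1/3)*b/6))*exp(-15^(1/3)*b/6)


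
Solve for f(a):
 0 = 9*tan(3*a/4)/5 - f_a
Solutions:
 f(a) = C1 - 12*log(cos(3*a/4))/5


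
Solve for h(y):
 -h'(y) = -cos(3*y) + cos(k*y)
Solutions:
 h(y) = C1 + sin(3*y)/3 - sin(k*y)/k


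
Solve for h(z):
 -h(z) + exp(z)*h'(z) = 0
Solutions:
 h(z) = C1*exp(-exp(-z))


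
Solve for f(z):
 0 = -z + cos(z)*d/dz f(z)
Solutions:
 f(z) = C1 + Integral(z/cos(z), z)


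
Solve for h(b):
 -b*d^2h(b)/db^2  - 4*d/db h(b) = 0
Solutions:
 h(b) = C1 + C2/b^3


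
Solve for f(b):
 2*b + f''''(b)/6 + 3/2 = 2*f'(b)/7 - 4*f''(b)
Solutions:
 f(b) = C1 + C2*exp(14^(1/3)*b*(-7^(1/3)*(3 + sqrt(6281))^(1/3)/14 + 2*2^(1/3)/(3 + sqrt(6281))^(1/3)))*sin(14^(1/3)*sqrt(3)*b*(2*2^(1/3)/(3 + sqrt(6281))^(1/3) + 7^(1/3)*(3 + sqrt(6281))^(1/3)/14)) + C3*exp(14^(1/3)*b*(-7^(1/3)*(3 + sqrt(6281))^(1/3)/14 + 2*2^(1/3)/(3 + sqrt(6281))^(1/3)))*cos(14^(1/3)*sqrt(3)*b*(2*2^(1/3)/(3 + sqrt(6281))^(1/3) + 7^(1/3)*(3 + sqrt(6281))^(1/3)/14)) + C4*exp(14^(1/3)*b*(-4*2^(1/3)/(3 + sqrt(6281))^(1/3) + 7^(1/3)*(3 + sqrt(6281))^(1/3)/7)) + 7*b^2/2 + 413*b/4


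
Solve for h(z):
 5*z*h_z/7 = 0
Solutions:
 h(z) = C1


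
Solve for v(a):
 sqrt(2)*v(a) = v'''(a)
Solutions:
 v(a) = C3*exp(2^(1/6)*a) + (C1*sin(2^(1/6)*sqrt(3)*a/2) + C2*cos(2^(1/6)*sqrt(3)*a/2))*exp(-2^(1/6)*a/2)


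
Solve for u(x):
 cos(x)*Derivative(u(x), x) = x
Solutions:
 u(x) = C1 + Integral(x/cos(x), x)


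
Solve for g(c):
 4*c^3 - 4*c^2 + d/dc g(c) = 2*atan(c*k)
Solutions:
 g(c) = C1 - c^4 + 4*c^3/3 + 2*Piecewise((c*atan(c*k) - log(c^2*k^2 + 1)/(2*k), Ne(k, 0)), (0, True))


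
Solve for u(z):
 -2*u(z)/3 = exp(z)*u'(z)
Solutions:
 u(z) = C1*exp(2*exp(-z)/3)


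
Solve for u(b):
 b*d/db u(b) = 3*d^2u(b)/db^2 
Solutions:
 u(b) = C1 + C2*erfi(sqrt(6)*b/6)


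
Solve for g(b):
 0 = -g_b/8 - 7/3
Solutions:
 g(b) = C1 - 56*b/3


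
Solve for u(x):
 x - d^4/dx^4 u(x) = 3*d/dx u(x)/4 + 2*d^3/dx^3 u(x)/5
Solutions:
 u(x) = C1 + C2*exp(x*(-8 + 16/(45*sqrt(51265) + 10189)^(1/3) + (45*sqrt(51265) + 10189)^(1/3))/60)*sin(sqrt(3)*x*(-(45*sqrt(51265) + 10189)^(1/3) + 16/(45*sqrt(51265) + 10189)^(1/3))/60) + C3*exp(x*(-8 + 16/(45*sqrt(51265) + 10189)^(1/3) + (45*sqrt(51265) + 10189)^(1/3))/60)*cos(sqrt(3)*x*(-(45*sqrt(51265) + 10189)^(1/3) + 16/(45*sqrt(51265) + 10189)^(1/3))/60) + C4*exp(-x*(16/(45*sqrt(51265) + 10189)^(1/3) + 4 + (45*sqrt(51265) + 10189)^(1/3))/30) + 2*x^2/3


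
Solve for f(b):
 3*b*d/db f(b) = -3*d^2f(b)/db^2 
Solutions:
 f(b) = C1 + C2*erf(sqrt(2)*b/2)


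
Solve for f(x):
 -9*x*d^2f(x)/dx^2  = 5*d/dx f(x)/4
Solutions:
 f(x) = C1 + C2*x^(31/36)


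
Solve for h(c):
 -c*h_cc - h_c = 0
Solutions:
 h(c) = C1 + C2*log(c)


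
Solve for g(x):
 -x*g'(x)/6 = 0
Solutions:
 g(x) = C1


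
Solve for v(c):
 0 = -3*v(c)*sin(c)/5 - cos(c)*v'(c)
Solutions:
 v(c) = C1*cos(c)^(3/5)


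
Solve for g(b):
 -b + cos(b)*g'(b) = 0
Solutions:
 g(b) = C1 + Integral(b/cos(b), b)


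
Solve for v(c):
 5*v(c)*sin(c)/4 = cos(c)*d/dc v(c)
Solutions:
 v(c) = C1/cos(c)^(5/4)


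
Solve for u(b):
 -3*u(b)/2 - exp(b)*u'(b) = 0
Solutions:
 u(b) = C1*exp(3*exp(-b)/2)


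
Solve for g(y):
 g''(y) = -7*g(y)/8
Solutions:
 g(y) = C1*sin(sqrt(14)*y/4) + C2*cos(sqrt(14)*y/4)


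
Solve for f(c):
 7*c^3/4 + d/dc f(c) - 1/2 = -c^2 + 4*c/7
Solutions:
 f(c) = C1 - 7*c^4/16 - c^3/3 + 2*c^2/7 + c/2


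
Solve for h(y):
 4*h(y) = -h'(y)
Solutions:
 h(y) = C1*exp(-4*y)


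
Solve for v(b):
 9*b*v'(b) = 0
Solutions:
 v(b) = C1


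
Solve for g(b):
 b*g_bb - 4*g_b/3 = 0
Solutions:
 g(b) = C1 + C2*b^(7/3)


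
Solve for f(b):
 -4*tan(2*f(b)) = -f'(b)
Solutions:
 f(b) = -asin(C1*exp(8*b))/2 + pi/2
 f(b) = asin(C1*exp(8*b))/2


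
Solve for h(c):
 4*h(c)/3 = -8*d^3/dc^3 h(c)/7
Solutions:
 h(c) = C3*exp(-6^(2/3)*7^(1/3)*c/6) + (C1*sin(2^(2/3)*3^(1/6)*7^(1/3)*c/4) + C2*cos(2^(2/3)*3^(1/6)*7^(1/3)*c/4))*exp(6^(2/3)*7^(1/3)*c/12)


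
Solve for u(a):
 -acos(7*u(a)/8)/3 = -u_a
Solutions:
 Integral(1/acos(7*_y/8), (_y, u(a))) = C1 + a/3


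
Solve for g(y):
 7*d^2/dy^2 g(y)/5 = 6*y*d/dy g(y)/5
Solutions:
 g(y) = C1 + C2*erfi(sqrt(21)*y/7)


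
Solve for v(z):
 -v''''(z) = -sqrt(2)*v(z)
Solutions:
 v(z) = C1*exp(-2^(1/8)*z) + C2*exp(2^(1/8)*z) + C3*sin(2^(1/8)*z) + C4*cos(2^(1/8)*z)


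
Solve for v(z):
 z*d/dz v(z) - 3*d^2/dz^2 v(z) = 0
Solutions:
 v(z) = C1 + C2*erfi(sqrt(6)*z/6)


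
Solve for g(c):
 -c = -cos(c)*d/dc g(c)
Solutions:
 g(c) = C1 + Integral(c/cos(c), c)


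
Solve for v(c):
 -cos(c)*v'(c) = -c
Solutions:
 v(c) = C1 + Integral(c/cos(c), c)


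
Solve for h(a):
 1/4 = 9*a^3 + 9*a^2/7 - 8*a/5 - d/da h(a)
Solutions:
 h(a) = C1 + 9*a^4/4 + 3*a^3/7 - 4*a^2/5 - a/4


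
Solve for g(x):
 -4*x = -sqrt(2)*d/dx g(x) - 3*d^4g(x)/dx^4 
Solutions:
 g(x) = C1 + C4*exp(-2^(1/6)*3^(2/3)*x/3) + sqrt(2)*x^2 + (C2*sin(6^(1/6)*x/2) + C3*cos(6^(1/6)*x/2))*exp(2^(1/6)*3^(2/3)*x/6)


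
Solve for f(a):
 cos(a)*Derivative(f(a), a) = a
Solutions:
 f(a) = C1 + Integral(a/cos(a), a)


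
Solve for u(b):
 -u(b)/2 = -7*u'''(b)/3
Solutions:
 u(b) = C3*exp(14^(2/3)*3^(1/3)*b/14) + (C1*sin(14^(2/3)*3^(5/6)*b/28) + C2*cos(14^(2/3)*3^(5/6)*b/28))*exp(-14^(2/3)*3^(1/3)*b/28)


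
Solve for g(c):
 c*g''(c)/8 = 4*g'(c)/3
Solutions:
 g(c) = C1 + C2*c^(35/3)


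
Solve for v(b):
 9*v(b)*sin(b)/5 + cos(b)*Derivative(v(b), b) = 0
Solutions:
 v(b) = C1*cos(b)^(9/5)


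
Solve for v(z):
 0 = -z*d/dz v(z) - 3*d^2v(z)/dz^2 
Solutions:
 v(z) = C1 + C2*erf(sqrt(6)*z/6)


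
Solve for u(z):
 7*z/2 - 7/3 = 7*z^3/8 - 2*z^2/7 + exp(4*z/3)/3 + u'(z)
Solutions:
 u(z) = C1 - 7*z^4/32 + 2*z^3/21 + 7*z^2/4 - 7*z/3 - exp(4*z/3)/4


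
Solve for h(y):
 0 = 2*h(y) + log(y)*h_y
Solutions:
 h(y) = C1*exp(-2*li(y))


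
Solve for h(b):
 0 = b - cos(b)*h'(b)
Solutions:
 h(b) = C1 + Integral(b/cos(b), b)


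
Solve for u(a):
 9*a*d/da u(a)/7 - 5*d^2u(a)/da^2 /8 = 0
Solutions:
 u(a) = C1 + C2*erfi(6*sqrt(35)*a/35)


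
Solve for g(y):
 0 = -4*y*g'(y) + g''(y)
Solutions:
 g(y) = C1 + C2*erfi(sqrt(2)*y)


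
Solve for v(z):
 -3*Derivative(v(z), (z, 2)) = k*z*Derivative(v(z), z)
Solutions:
 v(z) = Piecewise((-sqrt(6)*sqrt(pi)*C1*erf(sqrt(6)*sqrt(k)*z/6)/(2*sqrt(k)) - C2, (k > 0) | (k < 0)), (-C1*z - C2, True))


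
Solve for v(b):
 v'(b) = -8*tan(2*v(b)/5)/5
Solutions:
 v(b) = -5*asin(C1*exp(-16*b/25))/2 + 5*pi/2
 v(b) = 5*asin(C1*exp(-16*b/25))/2


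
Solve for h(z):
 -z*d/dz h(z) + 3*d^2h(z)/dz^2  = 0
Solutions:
 h(z) = C1 + C2*erfi(sqrt(6)*z/6)


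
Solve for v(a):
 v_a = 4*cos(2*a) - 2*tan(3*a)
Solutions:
 v(a) = C1 + 2*log(cos(3*a))/3 + 2*sin(2*a)


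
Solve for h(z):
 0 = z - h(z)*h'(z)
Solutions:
 h(z) = -sqrt(C1 + z^2)
 h(z) = sqrt(C1 + z^2)


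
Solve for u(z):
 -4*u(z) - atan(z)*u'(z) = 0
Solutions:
 u(z) = C1*exp(-4*Integral(1/atan(z), z))


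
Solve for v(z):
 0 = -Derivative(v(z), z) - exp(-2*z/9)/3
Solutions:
 v(z) = C1 + 3*exp(-2*z/9)/2


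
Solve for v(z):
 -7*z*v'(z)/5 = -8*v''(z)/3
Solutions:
 v(z) = C1 + C2*erfi(sqrt(105)*z/20)


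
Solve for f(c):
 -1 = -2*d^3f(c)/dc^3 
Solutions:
 f(c) = C1 + C2*c + C3*c^2 + c^3/12


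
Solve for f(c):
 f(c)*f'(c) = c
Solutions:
 f(c) = -sqrt(C1 + c^2)
 f(c) = sqrt(C1 + c^2)


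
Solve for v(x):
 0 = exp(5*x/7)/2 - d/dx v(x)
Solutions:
 v(x) = C1 + 7*exp(5*x/7)/10


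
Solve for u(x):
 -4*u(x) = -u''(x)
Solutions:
 u(x) = C1*exp(-2*x) + C2*exp(2*x)


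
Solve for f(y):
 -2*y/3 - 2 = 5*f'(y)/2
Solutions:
 f(y) = C1 - 2*y^2/15 - 4*y/5


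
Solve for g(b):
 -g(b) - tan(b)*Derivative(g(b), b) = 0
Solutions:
 g(b) = C1/sin(b)


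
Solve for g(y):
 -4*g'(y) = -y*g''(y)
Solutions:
 g(y) = C1 + C2*y^5


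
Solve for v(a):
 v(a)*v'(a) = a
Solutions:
 v(a) = -sqrt(C1 + a^2)
 v(a) = sqrt(C1 + a^2)


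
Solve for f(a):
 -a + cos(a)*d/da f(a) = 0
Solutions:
 f(a) = C1 + Integral(a/cos(a), a)


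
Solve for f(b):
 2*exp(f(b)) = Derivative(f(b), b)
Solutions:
 f(b) = log(-1/(C1 + 2*b))


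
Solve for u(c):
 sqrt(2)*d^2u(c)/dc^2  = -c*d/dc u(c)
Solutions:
 u(c) = C1 + C2*erf(2^(1/4)*c/2)


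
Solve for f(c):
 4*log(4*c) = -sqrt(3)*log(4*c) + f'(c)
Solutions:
 f(c) = C1 + sqrt(3)*c*log(c) + 4*c*log(c) - 4*c - sqrt(3)*c + c*log(2^(2*sqrt(3) + 8))


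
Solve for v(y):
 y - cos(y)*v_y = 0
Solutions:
 v(y) = C1 + Integral(y/cos(y), y)


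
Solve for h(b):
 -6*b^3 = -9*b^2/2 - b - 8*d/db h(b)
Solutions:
 h(b) = C1 + 3*b^4/16 - 3*b^3/16 - b^2/16


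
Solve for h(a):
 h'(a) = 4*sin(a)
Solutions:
 h(a) = C1 - 4*cos(a)


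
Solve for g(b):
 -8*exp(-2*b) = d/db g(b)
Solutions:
 g(b) = C1 + 4*exp(-2*b)


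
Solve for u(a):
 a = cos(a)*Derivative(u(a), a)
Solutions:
 u(a) = C1 + Integral(a/cos(a), a)


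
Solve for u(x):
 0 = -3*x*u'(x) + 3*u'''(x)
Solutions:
 u(x) = C1 + Integral(C2*airyai(x) + C3*airybi(x), x)


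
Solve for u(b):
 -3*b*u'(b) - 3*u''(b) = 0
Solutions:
 u(b) = C1 + C2*erf(sqrt(2)*b/2)


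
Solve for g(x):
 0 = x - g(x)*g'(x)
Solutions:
 g(x) = -sqrt(C1 + x^2)
 g(x) = sqrt(C1 + x^2)


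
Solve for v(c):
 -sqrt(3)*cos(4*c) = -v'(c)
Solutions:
 v(c) = C1 + sqrt(3)*sin(4*c)/4


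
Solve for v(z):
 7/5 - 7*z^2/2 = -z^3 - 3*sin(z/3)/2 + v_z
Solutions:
 v(z) = C1 + z^4/4 - 7*z^3/6 + 7*z/5 - 9*cos(z/3)/2


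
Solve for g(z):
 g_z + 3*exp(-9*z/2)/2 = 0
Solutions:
 g(z) = C1 + exp(-9*z/2)/3


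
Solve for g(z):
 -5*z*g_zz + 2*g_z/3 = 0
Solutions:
 g(z) = C1 + C2*z^(17/15)


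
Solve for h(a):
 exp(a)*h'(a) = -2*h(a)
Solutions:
 h(a) = C1*exp(2*exp(-a))


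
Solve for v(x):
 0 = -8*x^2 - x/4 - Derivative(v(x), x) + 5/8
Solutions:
 v(x) = C1 - 8*x^3/3 - x^2/8 + 5*x/8


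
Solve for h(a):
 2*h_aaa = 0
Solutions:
 h(a) = C1 + C2*a + C3*a^2


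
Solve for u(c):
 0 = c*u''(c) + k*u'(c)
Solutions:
 u(c) = C1 + c^(1 - re(k))*(C2*sin(log(c)*Abs(im(k))) + C3*cos(log(c)*im(k)))


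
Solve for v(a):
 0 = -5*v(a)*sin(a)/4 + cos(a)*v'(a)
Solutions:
 v(a) = C1/cos(a)^(5/4)


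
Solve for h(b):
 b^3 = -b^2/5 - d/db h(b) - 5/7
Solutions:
 h(b) = C1 - b^4/4 - b^3/15 - 5*b/7


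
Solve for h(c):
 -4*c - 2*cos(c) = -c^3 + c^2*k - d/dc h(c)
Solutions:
 h(c) = C1 - c^4/4 + c^3*k/3 + 2*c^2 + 2*sin(c)


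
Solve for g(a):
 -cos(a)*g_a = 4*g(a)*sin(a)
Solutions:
 g(a) = C1*cos(a)^4


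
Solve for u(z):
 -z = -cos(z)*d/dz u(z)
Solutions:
 u(z) = C1 + Integral(z/cos(z), z)


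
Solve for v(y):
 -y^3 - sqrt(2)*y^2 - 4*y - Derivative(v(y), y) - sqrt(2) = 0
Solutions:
 v(y) = C1 - y^4/4 - sqrt(2)*y^3/3 - 2*y^2 - sqrt(2)*y


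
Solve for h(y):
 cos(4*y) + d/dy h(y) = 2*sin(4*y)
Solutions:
 h(y) = C1 - sin(4*y)/4 - cos(4*y)/2


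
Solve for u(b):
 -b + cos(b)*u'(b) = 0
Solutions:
 u(b) = C1 + Integral(b/cos(b), b)


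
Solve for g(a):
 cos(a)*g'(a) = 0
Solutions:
 g(a) = C1


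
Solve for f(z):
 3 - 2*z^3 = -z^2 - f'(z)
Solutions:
 f(z) = C1 + z^4/2 - z^3/3 - 3*z


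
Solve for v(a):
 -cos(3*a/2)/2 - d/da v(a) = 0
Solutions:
 v(a) = C1 - sin(3*a/2)/3


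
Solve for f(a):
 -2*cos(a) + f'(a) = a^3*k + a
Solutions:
 f(a) = C1 + a^4*k/4 + a^2/2 + 2*sin(a)


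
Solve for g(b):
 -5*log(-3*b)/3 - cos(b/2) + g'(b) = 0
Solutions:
 g(b) = C1 + 5*b*log(-b)/3 - 5*b/3 + 5*b*log(3)/3 + 2*sin(b/2)


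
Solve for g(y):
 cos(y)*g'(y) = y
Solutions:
 g(y) = C1 + Integral(y/cos(y), y)


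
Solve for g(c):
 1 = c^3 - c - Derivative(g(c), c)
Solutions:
 g(c) = C1 + c^4/4 - c^2/2 - c


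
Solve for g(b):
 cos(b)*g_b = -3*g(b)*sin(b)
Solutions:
 g(b) = C1*cos(b)^3


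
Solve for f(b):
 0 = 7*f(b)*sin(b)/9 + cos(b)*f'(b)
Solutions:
 f(b) = C1*cos(b)^(7/9)


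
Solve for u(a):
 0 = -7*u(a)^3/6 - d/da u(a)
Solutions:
 u(a) = -sqrt(3)*sqrt(-1/(C1 - 7*a))
 u(a) = sqrt(3)*sqrt(-1/(C1 - 7*a))


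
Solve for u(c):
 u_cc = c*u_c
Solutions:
 u(c) = C1 + C2*erfi(sqrt(2)*c/2)


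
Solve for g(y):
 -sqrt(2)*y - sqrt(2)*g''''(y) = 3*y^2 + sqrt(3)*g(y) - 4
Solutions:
 g(y) = -sqrt(3)*y^2 - sqrt(6)*y/3 + (C1*sin(2^(3/8)*3^(1/8)*y/2) + C2*cos(2^(3/8)*3^(1/8)*y/2))*exp(-2^(3/8)*3^(1/8)*y/2) + (C3*sin(2^(3/8)*3^(1/8)*y/2) + C4*cos(2^(3/8)*3^(1/8)*y/2))*exp(2^(3/8)*3^(1/8)*y/2) + 4*sqrt(3)/3


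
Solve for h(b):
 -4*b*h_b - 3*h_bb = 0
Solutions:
 h(b) = C1 + C2*erf(sqrt(6)*b/3)


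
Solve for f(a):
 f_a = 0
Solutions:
 f(a) = C1


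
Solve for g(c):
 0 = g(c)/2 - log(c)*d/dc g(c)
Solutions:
 g(c) = C1*exp(li(c)/2)


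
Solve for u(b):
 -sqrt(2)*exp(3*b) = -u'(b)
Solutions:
 u(b) = C1 + sqrt(2)*exp(3*b)/3


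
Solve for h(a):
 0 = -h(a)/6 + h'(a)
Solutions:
 h(a) = C1*exp(a/6)


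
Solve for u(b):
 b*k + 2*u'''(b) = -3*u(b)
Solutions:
 u(b) = C3*exp(-2^(2/3)*3^(1/3)*b/2) - b*k/3 + (C1*sin(2^(2/3)*3^(5/6)*b/4) + C2*cos(2^(2/3)*3^(5/6)*b/4))*exp(2^(2/3)*3^(1/3)*b/4)


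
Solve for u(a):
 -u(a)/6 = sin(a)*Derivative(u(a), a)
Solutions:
 u(a) = C1*(cos(a) + 1)^(1/12)/(cos(a) - 1)^(1/12)


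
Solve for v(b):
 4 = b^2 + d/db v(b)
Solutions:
 v(b) = C1 - b^3/3 + 4*b


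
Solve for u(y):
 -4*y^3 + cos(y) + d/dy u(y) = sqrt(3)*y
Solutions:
 u(y) = C1 + y^4 + sqrt(3)*y^2/2 - sin(y)


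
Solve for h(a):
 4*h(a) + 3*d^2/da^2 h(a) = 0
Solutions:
 h(a) = C1*sin(2*sqrt(3)*a/3) + C2*cos(2*sqrt(3)*a/3)


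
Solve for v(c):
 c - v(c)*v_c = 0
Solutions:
 v(c) = -sqrt(C1 + c^2)
 v(c) = sqrt(C1 + c^2)


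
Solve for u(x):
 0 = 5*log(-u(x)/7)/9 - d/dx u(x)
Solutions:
 -9*Integral(1/(log(-_y) - log(7)), (_y, u(x)))/5 = C1 - x


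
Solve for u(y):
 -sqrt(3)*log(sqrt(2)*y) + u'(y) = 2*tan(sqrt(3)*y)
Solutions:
 u(y) = C1 + sqrt(3)*y*(log(y) - 1) + sqrt(3)*y*log(2)/2 - 2*sqrt(3)*log(cos(sqrt(3)*y))/3


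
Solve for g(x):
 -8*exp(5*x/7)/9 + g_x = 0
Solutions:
 g(x) = C1 + 56*exp(5*x/7)/45


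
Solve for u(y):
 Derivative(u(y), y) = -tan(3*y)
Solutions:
 u(y) = C1 + log(cos(3*y))/3


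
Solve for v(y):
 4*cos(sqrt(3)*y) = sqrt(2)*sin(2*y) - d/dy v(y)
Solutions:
 v(y) = C1 - 4*sqrt(3)*sin(sqrt(3)*y)/3 - sqrt(2)*cos(2*y)/2


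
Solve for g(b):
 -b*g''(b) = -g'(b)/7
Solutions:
 g(b) = C1 + C2*b^(8/7)


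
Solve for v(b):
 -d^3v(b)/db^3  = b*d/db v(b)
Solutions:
 v(b) = C1 + Integral(C2*airyai(-b) + C3*airybi(-b), b)


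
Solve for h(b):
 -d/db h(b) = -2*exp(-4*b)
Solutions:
 h(b) = C1 - exp(-4*b)/2


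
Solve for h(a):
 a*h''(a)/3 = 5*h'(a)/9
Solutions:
 h(a) = C1 + C2*a^(8/3)


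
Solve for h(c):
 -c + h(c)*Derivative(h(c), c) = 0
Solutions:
 h(c) = -sqrt(C1 + c^2)
 h(c) = sqrt(C1 + c^2)


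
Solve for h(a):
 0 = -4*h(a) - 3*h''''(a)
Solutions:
 h(a) = (C1*sin(3^(3/4)*a/3) + C2*cos(3^(3/4)*a/3))*exp(-3^(3/4)*a/3) + (C3*sin(3^(3/4)*a/3) + C4*cos(3^(3/4)*a/3))*exp(3^(3/4)*a/3)


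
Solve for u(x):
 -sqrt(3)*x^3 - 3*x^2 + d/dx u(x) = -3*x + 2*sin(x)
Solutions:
 u(x) = C1 + sqrt(3)*x^4/4 + x^3 - 3*x^2/2 - 2*cos(x)


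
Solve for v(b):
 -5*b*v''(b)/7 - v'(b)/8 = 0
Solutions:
 v(b) = C1 + C2*b^(33/40)


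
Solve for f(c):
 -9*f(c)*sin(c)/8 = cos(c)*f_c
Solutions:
 f(c) = C1*cos(c)^(9/8)


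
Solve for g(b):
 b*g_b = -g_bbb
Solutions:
 g(b) = C1 + Integral(C2*airyai(-b) + C3*airybi(-b), b)


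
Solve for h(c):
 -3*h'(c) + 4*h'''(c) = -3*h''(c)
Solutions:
 h(c) = C1 + C2*exp(c*(-3 + sqrt(57))/8) + C3*exp(-c*(3 + sqrt(57))/8)


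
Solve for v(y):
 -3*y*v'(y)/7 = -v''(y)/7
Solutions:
 v(y) = C1 + C2*erfi(sqrt(6)*y/2)


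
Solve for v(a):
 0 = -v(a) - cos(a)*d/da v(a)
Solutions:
 v(a) = C1*sqrt(sin(a) - 1)/sqrt(sin(a) + 1)


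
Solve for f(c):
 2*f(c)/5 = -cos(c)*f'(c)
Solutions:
 f(c) = C1*(sin(c) - 1)^(1/5)/(sin(c) + 1)^(1/5)


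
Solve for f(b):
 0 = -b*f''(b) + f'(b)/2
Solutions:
 f(b) = C1 + C2*b^(3/2)


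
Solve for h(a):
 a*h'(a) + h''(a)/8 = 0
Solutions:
 h(a) = C1 + C2*erf(2*a)


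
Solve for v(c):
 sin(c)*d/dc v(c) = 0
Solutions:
 v(c) = C1


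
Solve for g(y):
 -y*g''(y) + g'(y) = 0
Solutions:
 g(y) = C1 + C2*y^2


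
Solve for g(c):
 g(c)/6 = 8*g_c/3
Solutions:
 g(c) = C1*exp(c/16)


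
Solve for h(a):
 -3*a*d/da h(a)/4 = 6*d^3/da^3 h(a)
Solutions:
 h(a) = C1 + Integral(C2*airyai(-a/2) + C3*airybi(-a/2), a)


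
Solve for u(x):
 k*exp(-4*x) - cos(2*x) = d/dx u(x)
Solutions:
 u(x) = C1 - k*exp(-4*x)/4 - sin(2*x)/2


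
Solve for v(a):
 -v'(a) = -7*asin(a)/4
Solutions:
 v(a) = C1 + 7*a*asin(a)/4 + 7*sqrt(1 - a^2)/4


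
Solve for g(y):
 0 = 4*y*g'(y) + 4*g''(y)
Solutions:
 g(y) = C1 + C2*erf(sqrt(2)*y/2)


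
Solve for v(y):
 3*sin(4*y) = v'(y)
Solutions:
 v(y) = C1 - 3*cos(4*y)/4


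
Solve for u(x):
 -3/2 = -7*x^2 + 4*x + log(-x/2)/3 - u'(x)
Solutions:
 u(x) = C1 - 7*x^3/3 + 2*x^2 + x*log(-x)/3 + x*(7 - 2*log(2))/6


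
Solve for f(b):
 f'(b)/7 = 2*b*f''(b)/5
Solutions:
 f(b) = C1 + C2*b^(19/14)


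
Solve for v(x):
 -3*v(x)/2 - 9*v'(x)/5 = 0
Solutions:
 v(x) = C1*exp(-5*x/6)


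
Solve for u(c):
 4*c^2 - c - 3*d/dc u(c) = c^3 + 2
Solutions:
 u(c) = C1 - c^4/12 + 4*c^3/9 - c^2/6 - 2*c/3


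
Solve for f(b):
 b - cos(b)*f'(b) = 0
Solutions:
 f(b) = C1 + Integral(b/cos(b), b)


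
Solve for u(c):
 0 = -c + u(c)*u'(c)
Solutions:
 u(c) = -sqrt(C1 + c^2)
 u(c) = sqrt(C1 + c^2)


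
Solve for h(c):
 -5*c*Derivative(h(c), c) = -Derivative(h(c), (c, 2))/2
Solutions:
 h(c) = C1 + C2*erfi(sqrt(5)*c)


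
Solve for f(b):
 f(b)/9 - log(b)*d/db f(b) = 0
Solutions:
 f(b) = C1*exp(li(b)/9)


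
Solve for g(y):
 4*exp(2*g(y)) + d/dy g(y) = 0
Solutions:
 g(y) = log(-sqrt(-1/(C1 - 4*y))) - log(2)/2
 g(y) = log(-1/(C1 - 4*y))/2 - log(2)/2


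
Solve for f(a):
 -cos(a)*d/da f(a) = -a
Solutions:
 f(a) = C1 + Integral(a/cos(a), a)


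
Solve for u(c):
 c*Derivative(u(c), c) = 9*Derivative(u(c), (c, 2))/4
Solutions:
 u(c) = C1 + C2*erfi(sqrt(2)*c/3)


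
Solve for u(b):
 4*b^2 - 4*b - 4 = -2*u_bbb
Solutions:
 u(b) = C1 + C2*b + C3*b^2 - b^5/30 + b^4/12 + b^3/3


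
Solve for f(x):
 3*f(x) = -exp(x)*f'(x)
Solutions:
 f(x) = C1*exp(3*exp(-x))


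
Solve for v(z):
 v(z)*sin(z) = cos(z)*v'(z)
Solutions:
 v(z) = C1/cos(z)


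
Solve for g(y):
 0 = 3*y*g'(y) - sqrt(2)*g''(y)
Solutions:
 g(y) = C1 + C2*erfi(2^(1/4)*sqrt(3)*y/2)


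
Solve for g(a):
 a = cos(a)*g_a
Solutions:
 g(a) = C1 + Integral(a/cos(a), a)


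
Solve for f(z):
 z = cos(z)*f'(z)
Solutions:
 f(z) = C1 + Integral(z/cos(z), z)


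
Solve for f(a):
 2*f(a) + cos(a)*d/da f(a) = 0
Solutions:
 f(a) = C1*(sin(a) - 1)/(sin(a) + 1)


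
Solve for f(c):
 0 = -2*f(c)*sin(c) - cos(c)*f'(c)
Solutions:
 f(c) = C1*cos(c)^2


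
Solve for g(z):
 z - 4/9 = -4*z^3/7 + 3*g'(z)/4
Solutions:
 g(z) = C1 + 4*z^4/21 + 2*z^2/3 - 16*z/27


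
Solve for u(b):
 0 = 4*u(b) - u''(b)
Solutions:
 u(b) = C1*exp(-2*b) + C2*exp(2*b)


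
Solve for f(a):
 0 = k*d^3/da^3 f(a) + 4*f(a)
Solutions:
 f(a) = C1*exp(2^(2/3)*a*(-1/k)^(1/3)) + C2*exp(2^(2/3)*a*(-1/k)^(1/3)*(-1 + sqrt(3)*I)/2) + C3*exp(-2^(2/3)*a*(-1/k)^(1/3)*(1 + sqrt(3)*I)/2)


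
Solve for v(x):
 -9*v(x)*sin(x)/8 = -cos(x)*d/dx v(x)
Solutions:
 v(x) = C1/cos(x)^(9/8)


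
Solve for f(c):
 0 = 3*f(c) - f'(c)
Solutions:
 f(c) = C1*exp(3*c)


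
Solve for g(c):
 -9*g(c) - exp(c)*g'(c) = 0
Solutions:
 g(c) = C1*exp(9*exp(-c))


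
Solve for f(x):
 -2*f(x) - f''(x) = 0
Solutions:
 f(x) = C1*sin(sqrt(2)*x) + C2*cos(sqrt(2)*x)


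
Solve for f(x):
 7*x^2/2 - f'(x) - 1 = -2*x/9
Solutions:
 f(x) = C1 + 7*x^3/6 + x^2/9 - x


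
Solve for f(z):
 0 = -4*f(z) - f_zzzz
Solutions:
 f(z) = (C1*sin(z) + C2*cos(z))*exp(-z) + (C3*sin(z) + C4*cos(z))*exp(z)


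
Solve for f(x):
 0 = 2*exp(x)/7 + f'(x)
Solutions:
 f(x) = C1 - 2*exp(x)/7


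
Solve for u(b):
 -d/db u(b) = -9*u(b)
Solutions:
 u(b) = C1*exp(9*b)


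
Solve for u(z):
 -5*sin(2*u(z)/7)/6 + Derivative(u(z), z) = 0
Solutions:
 -5*z/6 + 7*log(cos(2*u(z)/7) - 1)/4 - 7*log(cos(2*u(z)/7) + 1)/4 = C1


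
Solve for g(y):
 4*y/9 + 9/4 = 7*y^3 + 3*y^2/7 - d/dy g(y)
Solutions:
 g(y) = C1 + 7*y^4/4 + y^3/7 - 2*y^2/9 - 9*y/4


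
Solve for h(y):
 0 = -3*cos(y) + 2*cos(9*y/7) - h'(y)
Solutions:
 h(y) = C1 - 3*sin(y) + 14*sin(9*y/7)/9


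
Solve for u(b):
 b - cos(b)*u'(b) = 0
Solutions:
 u(b) = C1 + Integral(b/cos(b), b)


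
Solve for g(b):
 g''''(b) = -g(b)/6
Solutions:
 g(b) = (C1*sin(2^(1/4)*3^(3/4)*b/6) + C2*cos(2^(1/4)*3^(3/4)*b/6))*exp(-2^(1/4)*3^(3/4)*b/6) + (C3*sin(2^(1/4)*3^(3/4)*b/6) + C4*cos(2^(1/4)*3^(3/4)*b/6))*exp(2^(1/4)*3^(3/4)*b/6)


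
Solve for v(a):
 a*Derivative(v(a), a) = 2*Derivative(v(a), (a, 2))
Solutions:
 v(a) = C1 + C2*erfi(a/2)


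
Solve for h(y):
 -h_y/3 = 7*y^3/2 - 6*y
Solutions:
 h(y) = C1 - 21*y^4/8 + 9*y^2


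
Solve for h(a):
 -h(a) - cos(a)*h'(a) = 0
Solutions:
 h(a) = C1*sqrt(sin(a) - 1)/sqrt(sin(a) + 1)


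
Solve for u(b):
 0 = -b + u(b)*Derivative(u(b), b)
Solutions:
 u(b) = -sqrt(C1 + b^2)
 u(b) = sqrt(C1 + b^2)


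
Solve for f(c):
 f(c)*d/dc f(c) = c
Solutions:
 f(c) = -sqrt(C1 + c^2)
 f(c) = sqrt(C1 + c^2)


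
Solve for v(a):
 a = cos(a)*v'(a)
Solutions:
 v(a) = C1 + Integral(a/cos(a), a)


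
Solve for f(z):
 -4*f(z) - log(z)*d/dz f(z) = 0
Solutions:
 f(z) = C1*exp(-4*li(z))


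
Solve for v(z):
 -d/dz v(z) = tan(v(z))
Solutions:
 v(z) = pi - asin(C1*exp(-z))
 v(z) = asin(C1*exp(-z))


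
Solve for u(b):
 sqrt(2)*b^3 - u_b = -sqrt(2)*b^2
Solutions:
 u(b) = C1 + sqrt(2)*b^4/4 + sqrt(2)*b^3/3


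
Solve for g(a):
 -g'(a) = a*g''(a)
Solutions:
 g(a) = C1 + C2*log(a)


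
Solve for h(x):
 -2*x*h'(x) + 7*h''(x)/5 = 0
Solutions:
 h(x) = C1 + C2*erfi(sqrt(35)*x/7)


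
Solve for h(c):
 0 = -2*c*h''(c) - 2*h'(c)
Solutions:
 h(c) = C1 + C2*log(c)


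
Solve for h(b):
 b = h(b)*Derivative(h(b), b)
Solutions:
 h(b) = -sqrt(C1 + b^2)
 h(b) = sqrt(C1 + b^2)


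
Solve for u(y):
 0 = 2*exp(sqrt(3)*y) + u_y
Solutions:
 u(y) = C1 - 2*sqrt(3)*exp(sqrt(3)*y)/3


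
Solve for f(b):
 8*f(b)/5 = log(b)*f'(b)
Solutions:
 f(b) = C1*exp(8*li(b)/5)


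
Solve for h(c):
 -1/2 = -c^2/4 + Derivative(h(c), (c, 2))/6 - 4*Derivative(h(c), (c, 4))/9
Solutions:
 h(c) = C1 + C2*c + C3*exp(-sqrt(6)*c/4) + C4*exp(sqrt(6)*c/4) + c^4/8 + 5*c^2/2


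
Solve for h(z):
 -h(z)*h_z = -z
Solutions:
 h(z) = -sqrt(C1 + z^2)
 h(z) = sqrt(C1 + z^2)


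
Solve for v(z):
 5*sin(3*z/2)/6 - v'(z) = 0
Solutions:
 v(z) = C1 - 5*cos(3*z/2)/9


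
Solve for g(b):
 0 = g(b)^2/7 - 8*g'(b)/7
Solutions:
 g(b) = -8/(C1 + b)


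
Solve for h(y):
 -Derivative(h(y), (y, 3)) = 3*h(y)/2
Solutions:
 h(y) = C3*exp(-2^(2/3)*3^(1/3)*y/2) + (C1*sin(2^(2/3)*3^(5/6)*y/4) + C2*cos(2^(2/3)*3^(5/6)*y/4))*exp(2^(2/3)*3^(1/3)*y/4)


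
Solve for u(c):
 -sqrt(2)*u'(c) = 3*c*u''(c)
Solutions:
 u(c) = C1 + C2*c^(1 - sqrt(2)/3)


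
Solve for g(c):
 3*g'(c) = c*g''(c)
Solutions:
 g(c) = C1 + C2*c^4


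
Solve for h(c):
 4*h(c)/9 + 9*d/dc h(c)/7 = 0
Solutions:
 h(c) = C1*exp(-28*c/81)


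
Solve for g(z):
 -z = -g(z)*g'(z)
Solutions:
 g(z) = -sqrt(C1 + z^2)
 g(z) = sqrt(C1 + z^2)


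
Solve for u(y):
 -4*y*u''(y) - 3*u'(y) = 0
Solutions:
 u(y) = C1 + C2*y^(1/4)


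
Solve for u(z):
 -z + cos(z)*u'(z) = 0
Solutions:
 u(z) = C1 + Integral(z/cos(z), z)


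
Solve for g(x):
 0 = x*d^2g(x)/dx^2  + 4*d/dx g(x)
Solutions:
 g(x) = C1 + C2/x^3


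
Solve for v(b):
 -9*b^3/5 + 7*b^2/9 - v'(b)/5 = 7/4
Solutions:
 v(b) = C1 - 9*b^4/4 + 35*b^3/27 - 35*b/4


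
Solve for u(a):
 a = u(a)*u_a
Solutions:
 u(a) = -sqrt(C1 + a^2)
 u(a) = sqrt(C1 + a^2)


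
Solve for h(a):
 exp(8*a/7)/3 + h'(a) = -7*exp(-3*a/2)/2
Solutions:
 h(a) = C1 - 7*exp(8*a/7)/24 + 7*exp(-3*a/2)/3


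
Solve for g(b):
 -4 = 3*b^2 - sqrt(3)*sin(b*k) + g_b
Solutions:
 g(b) = C1 - b^3 - 4*b - sqrt(3)*cos(b*k)/k


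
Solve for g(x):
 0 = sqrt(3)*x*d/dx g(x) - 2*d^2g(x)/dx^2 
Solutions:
 g(x) = C1 + C2*erfi(3^(1/4)*x/2)


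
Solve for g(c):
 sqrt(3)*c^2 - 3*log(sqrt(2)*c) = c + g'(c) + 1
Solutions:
 g(c) = C1 + sqrt(3)*c^3/3 - c^2/2 - 3*c*log(c) - 3*c*log(2)/2 + 2*c


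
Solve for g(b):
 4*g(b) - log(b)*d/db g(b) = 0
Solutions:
 g(b) = C1*exp(4*li(b))


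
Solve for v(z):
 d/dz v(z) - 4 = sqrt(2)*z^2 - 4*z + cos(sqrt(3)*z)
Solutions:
 v(z) = C1 + sqrt(2)*z^3/3 - 2*z^2 + 4*z + sqrt(3)*sin(sqrt(3)*z)/3


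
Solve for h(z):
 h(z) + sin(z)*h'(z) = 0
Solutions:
 h(z) = C1*sqrt(cos(z) + 1)/sqrt(cos(z) - 1)


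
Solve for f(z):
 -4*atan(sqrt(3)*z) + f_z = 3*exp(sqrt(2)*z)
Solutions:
 f(z) = C1 + 4*z*atan(sqrt(3)*z) + 3*sqrt(2)*exp(sqrt(2)*z)/2 - 2*sqrt(3)*log(3*z^2 + 1)/3


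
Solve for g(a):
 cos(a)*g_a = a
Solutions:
 g(a) = C1 + Integral(a/cos(a), a)


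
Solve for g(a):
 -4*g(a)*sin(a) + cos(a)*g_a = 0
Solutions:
 g(a) = C1/cos(a)^4


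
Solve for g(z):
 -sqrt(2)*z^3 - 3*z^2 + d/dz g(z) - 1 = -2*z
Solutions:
 g(z) = C1 + sqrt(2)*z^4/4 + z^3 - z^2 + z


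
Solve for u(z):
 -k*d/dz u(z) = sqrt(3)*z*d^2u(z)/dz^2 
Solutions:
 u(z) = C1 + z^(-sqrt(3)*re(k)/3 + 1)*(C2*sin(sqrt(3)*log(z)*Abs(im(k))/3) + C3*cos(sqrt(3)*log(z)*im(k)/3))


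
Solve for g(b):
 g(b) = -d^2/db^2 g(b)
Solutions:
 g(b) = C1*sin(b) + C2*cos(b)


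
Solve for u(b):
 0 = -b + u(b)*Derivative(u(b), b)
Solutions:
 u(b) = -sqrt(C1 + b^2)
 u(b) = sqrt(C1 + b^2)


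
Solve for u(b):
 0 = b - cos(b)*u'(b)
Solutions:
 u(b) = C1 + Integral(b/cos(b), b)


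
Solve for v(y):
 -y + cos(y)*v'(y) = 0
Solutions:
 v(y) = C1 + Integral(y/cos(y), y)


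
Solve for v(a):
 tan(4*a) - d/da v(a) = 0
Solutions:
 v(a) = C1 - log(cos(4*a))/4


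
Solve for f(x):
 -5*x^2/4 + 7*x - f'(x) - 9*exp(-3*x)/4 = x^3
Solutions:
 f(x) = C1 - x^4/4 - 5*x^3/12 + 7*x^2/2 + 3*exp(-3*x)/4


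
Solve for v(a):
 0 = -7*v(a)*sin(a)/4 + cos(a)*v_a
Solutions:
 v(a) = C1/cos(a)^(7/4)


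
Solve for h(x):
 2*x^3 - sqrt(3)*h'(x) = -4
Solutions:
 h(x) = C1 + sqrt(3)*x^4/6 + 4*sqrt(3)*x/3


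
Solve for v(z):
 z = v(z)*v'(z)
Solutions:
 v(z) = -sqrt(C1 + z^2)
 v(z) = sqrt(C1 + z^2)


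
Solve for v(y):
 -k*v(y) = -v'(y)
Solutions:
 v(y) = C1*exp(k*y)


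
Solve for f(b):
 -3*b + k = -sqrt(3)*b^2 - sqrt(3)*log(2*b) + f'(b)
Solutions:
 f(b) = C1 + sqrt(3)*b^3/3 - 3*b^2/2 + b*k + sqrt(3)*b*log(b) - sqrt(3)*b + sqrt(3)*b*log(2)


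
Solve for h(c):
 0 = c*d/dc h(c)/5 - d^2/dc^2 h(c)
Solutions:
 h(c) = C1 + C2*erfi(sqrt(10)*c/10)


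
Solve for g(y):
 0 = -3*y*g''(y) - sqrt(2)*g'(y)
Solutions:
 g(y) = C1 + C2*y^(1 - sqrt(2)/3)


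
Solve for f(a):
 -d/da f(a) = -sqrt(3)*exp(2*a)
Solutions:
 f(a) = C1 + sqrt(3)*exp(2*a)/2


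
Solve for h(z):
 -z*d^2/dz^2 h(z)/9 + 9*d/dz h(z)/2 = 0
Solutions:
 h(z) = C1 + C2*z^(83/2)


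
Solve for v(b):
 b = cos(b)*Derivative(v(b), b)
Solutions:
 v(b) = C1 + Integral(b/cos(b), b)


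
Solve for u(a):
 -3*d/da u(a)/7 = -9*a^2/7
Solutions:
 u(a) = C1 + a^3


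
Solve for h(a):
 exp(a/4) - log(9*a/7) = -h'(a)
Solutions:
 h(a) = C1 + a*log(a) + a*(-log(7) - 1 + 2*log(3)) - 4*exp(a/4)


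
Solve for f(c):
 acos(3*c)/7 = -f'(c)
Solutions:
 f(c) = C1 - c*acos(3*c)/7 + sqrt(1 - 9*c^2)/21


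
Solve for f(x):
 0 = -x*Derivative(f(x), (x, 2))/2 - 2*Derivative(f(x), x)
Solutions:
 f(x) = C1 + C2/x^3


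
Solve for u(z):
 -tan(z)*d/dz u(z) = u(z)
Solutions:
 u(z) = C1/sin(z)


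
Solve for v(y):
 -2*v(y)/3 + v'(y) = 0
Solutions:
 v(y) = C1*exp(2*y/3)


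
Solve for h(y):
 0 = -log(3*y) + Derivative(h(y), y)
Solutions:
 h(y) = C1 + y*log(y) - y + y*log(3)


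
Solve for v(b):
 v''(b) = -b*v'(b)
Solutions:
 v(b) = C1 + C2*erf(sqrt(2)*b/2)


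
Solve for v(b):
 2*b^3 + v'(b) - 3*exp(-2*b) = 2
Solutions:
 v(b) = C1 - b^4/2 + 2*b - 3*exp(-2*b)/2


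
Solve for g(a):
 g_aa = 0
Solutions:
 g(a) = C1 + C2*a


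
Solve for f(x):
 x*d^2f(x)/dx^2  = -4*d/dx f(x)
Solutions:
 f(x) = C1 + C2/x^3


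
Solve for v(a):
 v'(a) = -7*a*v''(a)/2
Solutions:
 v(a) = C1 + C2*a^(5/7)


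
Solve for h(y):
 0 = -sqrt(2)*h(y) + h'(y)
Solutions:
 h(y) = C1*exp(sqrt(2)*y)


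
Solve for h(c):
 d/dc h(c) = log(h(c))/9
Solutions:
 li(h(c)) = C1 + c/9


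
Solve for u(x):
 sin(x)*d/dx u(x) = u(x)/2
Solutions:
 u(x) = C1*(cos(x) - 1)^(1/4)/(cos(x) + 1)^(1/4)


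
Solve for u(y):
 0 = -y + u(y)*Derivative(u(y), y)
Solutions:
 u(y) = -sqrt(C1 + y^2)
 u(y) = sqrt(C1 + y^2)


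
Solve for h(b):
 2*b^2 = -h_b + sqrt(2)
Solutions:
 h(b) = C1 - 2*b^3/3 + sqrt(2)*b


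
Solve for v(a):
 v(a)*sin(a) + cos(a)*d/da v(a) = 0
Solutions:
 v(a) = C1*cos(a)


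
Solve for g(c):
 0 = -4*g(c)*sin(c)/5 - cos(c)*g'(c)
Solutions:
 g(c) = C1*cos(c)^(4/5)


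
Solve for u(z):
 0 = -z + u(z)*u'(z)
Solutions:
 u(z) = -sqrt(C1 + z^2)
 u(z) = sqrt(C1 + z^2)


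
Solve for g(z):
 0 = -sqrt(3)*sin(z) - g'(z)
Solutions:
 g(z) = C1 + sqrt(3)*cos(z)


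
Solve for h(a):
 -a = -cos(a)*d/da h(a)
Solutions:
 h(a) = C1 + Integral(a/cos(a), a)


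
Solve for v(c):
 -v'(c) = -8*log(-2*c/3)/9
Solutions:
 v(c) = C1 + 8*c*log(-c)/9 + 8*c*(-log(3) - 1 + log(2))/9


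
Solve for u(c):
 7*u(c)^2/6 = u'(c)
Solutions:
 u(c) = -6/(C1 + 7*c)


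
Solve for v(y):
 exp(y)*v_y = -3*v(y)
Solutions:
 v(y) = C1*exp(3*exp(-y))


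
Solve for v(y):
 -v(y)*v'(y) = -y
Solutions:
 v(y) = -sqrt(C1 + y^2)
 v(y) = sqrt(C1 + y^2)


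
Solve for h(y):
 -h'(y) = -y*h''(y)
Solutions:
 h(y) = C1 + C2*y^2


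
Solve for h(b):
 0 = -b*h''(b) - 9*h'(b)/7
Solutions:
 h(b) = C1 + C2/b^(2/7)


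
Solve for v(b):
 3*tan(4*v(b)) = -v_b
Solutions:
 v(b) = -asin(C1*exp(-12*b))/4 + pi/4
 v(b) = asin(C1*exp(-12*b))/4


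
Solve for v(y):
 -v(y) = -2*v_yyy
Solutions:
 v(y) = C3*exp(2^(2/3)*y/2) + (C1*sin(2^(2/3)*sqrt(3)*y/4) + C2*cos(2^(2/3)*sqrt(3)*y/4))*exp(-2^(2/3)*y/4)


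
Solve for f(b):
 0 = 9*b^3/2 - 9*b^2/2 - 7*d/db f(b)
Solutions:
 f(b) = C1 + 9*b^4/56 - 3*b^3/14


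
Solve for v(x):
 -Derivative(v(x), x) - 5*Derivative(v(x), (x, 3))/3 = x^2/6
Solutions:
 v(x) = C1 + C2*sin(sqrt(15)*x/5) + C3*cos(sqrt(15)*x/5) - x^3/18 + 5*x/9


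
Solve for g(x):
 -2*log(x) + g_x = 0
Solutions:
 g(x) = C1 + 2*x*log(x) - 2*x


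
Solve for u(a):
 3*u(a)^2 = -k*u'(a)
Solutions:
 u(a) = k/(C1*k + 3*a)


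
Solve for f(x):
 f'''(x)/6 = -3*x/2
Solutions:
 f(x) = C1 + C2*x + C3*x^2 - 3*x^4/8


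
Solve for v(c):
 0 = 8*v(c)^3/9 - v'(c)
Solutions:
 v(c) = -3*sqrt(2)*sqrt(-1/(C1 + 8*c))/2
 v(c) = 3*sqrt(2)*sqrt(-1/(C1 + 8*c))/2


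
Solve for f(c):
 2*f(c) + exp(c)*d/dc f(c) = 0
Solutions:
 f(c) = C1*exp(2*exp(-c))


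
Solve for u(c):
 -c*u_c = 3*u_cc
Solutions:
 u(c) = C1 + C2*erf(sqrt(6)*c/6)


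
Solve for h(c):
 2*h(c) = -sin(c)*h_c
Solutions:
 h(c) = C1*(cos(c) + 1)/(cos(c) - 1)


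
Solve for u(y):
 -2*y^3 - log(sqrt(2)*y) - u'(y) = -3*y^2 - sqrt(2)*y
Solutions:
 u(y) = C1 - y^4/2 + y^3 + sqrt(2)*y^2/2 - y*log(y) - y*log(2)/2 + y


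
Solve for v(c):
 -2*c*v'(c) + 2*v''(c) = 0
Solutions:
 v(c) = C1 + C2*erfi(sqrt(2)*c/2)


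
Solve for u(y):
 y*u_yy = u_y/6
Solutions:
 u(y) = C1 + C2*y^(7/6)


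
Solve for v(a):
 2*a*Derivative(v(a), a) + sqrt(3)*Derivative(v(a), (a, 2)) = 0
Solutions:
 v(a) = C1 + C2*erf(3^(3/4)*a/3)


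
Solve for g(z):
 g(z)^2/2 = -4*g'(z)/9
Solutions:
 g(z) = 8/(C1 + 9*z)


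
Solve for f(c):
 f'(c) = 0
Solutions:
 f(c) = C1


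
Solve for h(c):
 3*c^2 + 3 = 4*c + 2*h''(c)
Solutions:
 h(c) = C1 + C2*c + c^4/8 - c^3/3 + 3*c^2/4


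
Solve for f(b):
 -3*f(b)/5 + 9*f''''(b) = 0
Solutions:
 f(b) = C1*exp(-15^(3/4)*b/15) + C2*exp(15^(3/4)*b/15) + C3*sin(15^(3/4)*b/15) + C4*cos(15^(3/4)*b/15)


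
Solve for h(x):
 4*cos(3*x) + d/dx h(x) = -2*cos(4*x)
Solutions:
 h(x) = C1 - 4*sin(3*x)/3 - sin(4*x)/2


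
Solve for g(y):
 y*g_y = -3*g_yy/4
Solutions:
 g(y) = C1 + C2*erf(sqrt(6)*y/3)


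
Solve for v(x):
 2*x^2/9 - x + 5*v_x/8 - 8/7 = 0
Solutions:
 v(x) = C1 - 16*x^3/135 + 4*x^2/5 + 64*x/35


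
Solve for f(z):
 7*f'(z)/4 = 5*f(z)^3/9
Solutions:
 f(z) = -3*sqrt(14)*sqrt(-1/(C1 + 20*z))/2
 f(z) = 3*sqrt(14)*sqrt(-1/(C1 + 20*z))/2


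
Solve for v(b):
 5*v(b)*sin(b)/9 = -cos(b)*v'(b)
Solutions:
 v(b) = C1*cos(b)^(5/9)


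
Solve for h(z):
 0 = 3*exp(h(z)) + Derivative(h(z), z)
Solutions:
 h(z) = log(1/(C1 + 3*z))


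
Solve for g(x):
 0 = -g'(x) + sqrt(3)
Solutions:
 g(x) = C1 + sqrt(3)*x


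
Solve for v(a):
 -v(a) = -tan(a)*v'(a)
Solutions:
 v(a) = C1*sin(a)


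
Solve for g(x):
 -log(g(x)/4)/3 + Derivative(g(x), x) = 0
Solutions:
 3*Integral(1/(-log(_y) + 2*log(2)), (_y, g(x))) = C1 - x


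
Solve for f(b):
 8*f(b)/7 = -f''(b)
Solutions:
 f(b) = C1*sin(2*sqrt(14)*b/7) + C2*cos(2*sqrt(14)*b/7)


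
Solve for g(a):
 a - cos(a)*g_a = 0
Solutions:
 g(a) = C1 + Integral(a/cos(a), a)


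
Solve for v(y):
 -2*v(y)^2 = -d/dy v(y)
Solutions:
 v(y) = -1/(C1 + 2*y)


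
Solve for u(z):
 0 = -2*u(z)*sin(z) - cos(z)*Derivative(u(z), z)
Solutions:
 u(z) = C1*cos(z)^2


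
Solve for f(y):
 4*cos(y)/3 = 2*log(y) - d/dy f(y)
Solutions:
 f(y) = C1 + 2*y*log(y) - 2*y - 4*sin(y)/3


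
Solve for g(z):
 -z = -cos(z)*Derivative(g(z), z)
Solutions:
 g(z) = C1 + Integral(z/cos(z), z)


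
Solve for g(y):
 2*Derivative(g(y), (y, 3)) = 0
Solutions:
 g(y) = C1 + C2*y + C3*y^2


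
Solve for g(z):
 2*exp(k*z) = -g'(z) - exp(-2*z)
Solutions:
 g(z) = C1 + exp(-2*z)/2 - 2*exp(k*z)/k


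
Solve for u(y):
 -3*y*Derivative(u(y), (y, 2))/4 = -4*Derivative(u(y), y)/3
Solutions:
 u(y) = C1 + C2*y^(25/9)


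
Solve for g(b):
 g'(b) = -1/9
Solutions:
 g(b) = C1 - b/9


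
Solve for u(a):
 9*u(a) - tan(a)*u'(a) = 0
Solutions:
 u(a) = C1*sin(a)^9


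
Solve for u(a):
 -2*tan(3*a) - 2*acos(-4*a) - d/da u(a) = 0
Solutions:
 u(a) = C1 - 2*a*acos(-4*a) - sqrt(1 - 16*a^2)/2 + 2*log(cos(3*a))/3


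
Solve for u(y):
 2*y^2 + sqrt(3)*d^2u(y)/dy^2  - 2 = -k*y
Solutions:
 u(y) = C1 + C2*y - sqrt(3)*k*y^3/18 - sqrt(3)*y^4/18 + sqrt(3)*y^2/3


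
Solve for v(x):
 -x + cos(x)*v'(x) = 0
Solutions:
 v(x) = C1 + Integral(x/cos(x), x)


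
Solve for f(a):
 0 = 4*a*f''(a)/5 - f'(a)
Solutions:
 f(a) = C1 + C2*a^(9/4)


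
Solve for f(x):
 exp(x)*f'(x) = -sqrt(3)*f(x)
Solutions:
 f(x) = C1*exp(sqrt(3)*exp(-x))


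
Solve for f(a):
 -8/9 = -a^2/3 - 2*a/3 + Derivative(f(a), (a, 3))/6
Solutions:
 f(a) = C1 + C2*a + C3*a^2 + a^5/30 + a^4/6 - 8*a^3/9


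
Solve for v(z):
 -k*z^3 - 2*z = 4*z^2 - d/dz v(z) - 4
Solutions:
 v(z) = C1 + k*z^4/4 + 4*z^3/3 + z^2 - 4*z


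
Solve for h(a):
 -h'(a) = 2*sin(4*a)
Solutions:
 h(a) = C1 + cos(4*a)/2


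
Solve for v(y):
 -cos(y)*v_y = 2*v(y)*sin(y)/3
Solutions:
 v(y) = C1*cos(y)^(2/3)


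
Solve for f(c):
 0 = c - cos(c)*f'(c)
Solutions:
 f(c) = C1 + Integral(c/cos(c), c)


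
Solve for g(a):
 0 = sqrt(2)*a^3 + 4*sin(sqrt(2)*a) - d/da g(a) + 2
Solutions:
 g(a) = C1 + sqrt(2)*a^4/4 + 2*a - 2*sqrt(2)*cos(sqrt(2)*a)


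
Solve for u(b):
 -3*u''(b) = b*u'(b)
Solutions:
 u(b) = C1 + C2*erf(sqrt(6)*b/6)


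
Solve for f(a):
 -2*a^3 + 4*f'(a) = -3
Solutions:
 f(a) = C1 + a^4/8 - 3*a/4


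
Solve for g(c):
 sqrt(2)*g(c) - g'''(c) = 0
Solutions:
 g(c) = C3*exp(2^(1/6)*c) + (C1*sin(2^(1/6)*sqrt(3)*c/2) + C2*cos(2^(1/6)*sqrt(3)*c/2))*exp(-2^(1/6)*c/2)


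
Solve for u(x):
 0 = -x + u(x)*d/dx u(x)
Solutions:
 u(x) = -sqrt(C1 + x^2)
 u(x) = sqrt(C1 + x^2)


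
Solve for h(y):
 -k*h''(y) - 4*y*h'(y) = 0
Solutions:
 h(y) = C1 + C2*sqrt(k)*erf(sqrt(2)*y*sqrt(1/k))


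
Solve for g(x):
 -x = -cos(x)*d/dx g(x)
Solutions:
 g(x) = C1 + Integral(x/cos(x), x)


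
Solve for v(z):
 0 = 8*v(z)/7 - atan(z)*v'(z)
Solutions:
 v(z) = C1*exp(8*Integral(1/atan(z), z)/7)


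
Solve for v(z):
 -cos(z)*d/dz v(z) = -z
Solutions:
 v(z) = C1 + Integral(z/cos(z), z)


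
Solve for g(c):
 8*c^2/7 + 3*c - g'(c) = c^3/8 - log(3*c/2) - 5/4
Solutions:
 g(c) = C1 - c^4/32 + 8*c^3/21 + 3*c^2/2 + c*log(c) + c/4 + c*log(3/2)


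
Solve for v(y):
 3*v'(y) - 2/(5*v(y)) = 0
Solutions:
 v(y) = -sqrt(C1 + 60*y)/15
 v(y) = sqrt(C1 + 60*y)/15
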